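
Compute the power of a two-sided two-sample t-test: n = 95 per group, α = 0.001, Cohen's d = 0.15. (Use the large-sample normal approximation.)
Power ≈ 0.01

Power calculation (two-sample t-test, normal approximation):
z_β = d · √(n/2) - z_{α/2}
z_β = 0.15 · √(95/2) - 3.291
z_β = 0.15 · 6.892 - 3.291
z_β = -2.257

Power = Φ(z_β) = Φ(-2.257) ≈ 0.012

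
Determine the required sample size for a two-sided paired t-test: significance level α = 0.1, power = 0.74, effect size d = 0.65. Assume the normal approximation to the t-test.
n = 13 pairs

Sample size formula (paired t-test, normal approximation):
n = ((z_{α/2} + z_β) / d)²

z_{α/2} = 1.645 (for α = 0.1, two-sided)
z_β = 0.643 (for power = 0.74)
d = 0.65

n = ((1.645 + 0.643) / 0.65)²
n = (3.520)²
n ≈ 12.39
Round up to the next whole number: n = 13 pairs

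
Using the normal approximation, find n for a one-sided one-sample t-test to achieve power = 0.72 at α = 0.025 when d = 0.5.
n = 26

Sample size formula (one-sample t-test, normal approximation):
n = ((z_α + z_β) / d)²

z_α = 1.960 (for α = 0.025, one-sided)
z_β = 0.583 (for power = 0.72)
d = 0.5

n = ((1.960 + 0.583) / 0.5)²
n = (5.086)²
n ≈ 25.87
Round up to the next whole number: n = 26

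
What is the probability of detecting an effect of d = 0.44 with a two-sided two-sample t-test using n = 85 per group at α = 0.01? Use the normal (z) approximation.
Power ≈ 0.62

Power calculation (two-sample t-test, normal approximation):
z_β = d · √(n/2) - z_{α/2}
z_β = 0.44 · √(85/2) - 2.576
z_β = 0.44 · 6.519 - 2.576
z_β = 0.293

Power = Φ(z_β) = Φ(0.293) ≈ 0.615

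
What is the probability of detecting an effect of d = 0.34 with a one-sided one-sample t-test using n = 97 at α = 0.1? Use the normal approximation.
Power ≈ 0.98

Power calculation (one-sample t-test, normal approximation):
z_β = d · √n - z_α
z_β = 0.34 · √97 - 1.282
z_β = 0.34 · 9.849 - 1.282
z_β = 2.067

Power = Φ(z_β) = Φ(2.067) ≈ 0.981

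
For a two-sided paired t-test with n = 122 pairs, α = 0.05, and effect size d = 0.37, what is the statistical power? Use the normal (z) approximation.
Power ≈ 0.98

Power calculation (paired t-test, normal approximation):
z_β = d · √n - z_{α/2}
z_β = 0.37 · √122 - 1.960
z_β = 0.37 · 11.045 - 1.960
z_β = 2.127

Power = Φ(z_β) = Φ(2.127) ≈ 0.983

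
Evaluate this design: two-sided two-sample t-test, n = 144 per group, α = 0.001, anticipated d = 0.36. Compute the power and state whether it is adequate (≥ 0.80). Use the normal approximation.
Power ≈ 0.41; the study is underpowered (power < 0.80)

Power calculation (two-sample t-test, normal approximation):
z_β = d · √(n/2) - z_{α/2}
z_β = 0.36 · √(144/2) - 3.291
z_β = 0.36 · 8.485 - 3.291
z_β = -0.236

Power = Φ(z_β) = Φ(-0.236) ≈ 0.407

Effect size d = 0.36 is small by Cohen's convention (0.2/0.5/0.8).

Threshold: power ≥ 0.80 is conventionally adequate.
Power ≈ 0.41 → the study is underpowered (power < 0.80).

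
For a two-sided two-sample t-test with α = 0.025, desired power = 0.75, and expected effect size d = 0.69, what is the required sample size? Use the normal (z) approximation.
n = 36 per group

Sample size formula (two-sample t-test, normal approximation):
n = 2 · ((z_{α/2} + z_β) / d)²

z_{α/2} = 2.241 (for α = 0.025, two-sided)
z_β = 0.674 (for power = 0.75)
d = 0.69

n = 2 · ((2.241 + 0.674) / 0.69)²
n = 2 · (4.225)²
n ≈ 35.70
Round up to the next whole number: n = 36 per group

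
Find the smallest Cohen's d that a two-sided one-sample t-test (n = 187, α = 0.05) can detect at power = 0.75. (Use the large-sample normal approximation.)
d ≈ 0.19

Minimum detectable effect (one-sample t-test, normal approximation):
d = (z_{α/2} + z_β) / √n
d = (1.960 + 0.674) / √187
d = 2.634 / 13.675
d ≈ 0.19

By Cohen's convention (0.2 small / 0.5 medium / 0.8 large): very small effect.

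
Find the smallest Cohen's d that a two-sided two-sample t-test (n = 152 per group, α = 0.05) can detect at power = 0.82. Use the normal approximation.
d ≈ 0.33

Minimum detectable effect (two-sample t-test, normal approximation):
d = (z_{α/2} + z_β) / √(n/2)
d = (1.960 + 0.915) / √(152/2)
d = 2.875 / 8.718
d ≈ 0.33

By Cohen's convention (0.2 small / 0.5 medium / 0.8 large): small effect.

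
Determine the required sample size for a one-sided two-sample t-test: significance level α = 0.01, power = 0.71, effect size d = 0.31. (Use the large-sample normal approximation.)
n = 173 per group

Sample size formula (two-sample t-test, normal approximation):
n = 2 · ((z_α + z_β) / d)²

z_α = 2.326 (for α = 0.01, one-sided)
z_β = 0.553 (for power = 0.71)
d = 0.31

n = 2 · ((2.326 + 0.553) / 0.31)²
n = 2 · (9.287)²
n ≈ 172.50
Round up to the next whole number: n = 173 per group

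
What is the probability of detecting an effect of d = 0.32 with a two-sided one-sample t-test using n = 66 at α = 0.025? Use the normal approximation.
Power ≈ 0.64

Power calculation (one-sample t-test, normal approximation):
z_β = d · √n - z_{α/2}
z_β = 0.32 · √66 - 2.241
z_β = 0.32 · 8.124 - 2.241
z_β = 0.358

Power = Φ(z_β) = Φ(0.358) ≈ 0.640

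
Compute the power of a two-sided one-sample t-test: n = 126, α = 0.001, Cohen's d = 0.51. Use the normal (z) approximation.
Power ≈ 0.99

Power calculation (one-sample t-test, normal approximation):
z_β = d · √n - z_{α/2}
z_β = 0.51 · √126 - 3.291
z_β = 0.51 · 11.225 - 3.291
z_β = 2.434

Power = Φ(z_β) = Φ(2.434) ≈ 0.993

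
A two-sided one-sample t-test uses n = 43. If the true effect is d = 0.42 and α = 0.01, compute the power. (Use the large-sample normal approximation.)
Power ≈ 0.57

Power calculation (one-sample t-test, normal approximation):
z_β = d · √n - z_{α/2}
z_β = 0.42 · √43 - 2.576
z_β = 0.42 · 6.557 - 2.576
z_β = 0.178

Power = Φ(z_β) = Φ(0.178) ≈ 0.571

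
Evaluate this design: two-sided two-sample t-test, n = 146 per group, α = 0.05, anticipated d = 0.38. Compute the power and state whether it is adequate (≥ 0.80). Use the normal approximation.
Power ≈ 0.90; the study is adequately powered (power ≥ 0.80)

Power calculation (two-sample t-test, normal approximation):
z_β = d · √(n/2) - z_{α/2}
z_β = 0.38 · √(146/2) - 1.960
z_β = 0.38 · 8.544 - 1.960
z_β = 1.287

Power = Φ(z_β) = Φ(1.287) ≈ 0.901

Effect size d = 0.38 is small by Cohen's convention (0.2/0.5/0.8).

Threshold: power ≥ 0.80 is conventionally adequate.
Power ≈ 0.90 → the study is adequately powered (power ≥ 0.80).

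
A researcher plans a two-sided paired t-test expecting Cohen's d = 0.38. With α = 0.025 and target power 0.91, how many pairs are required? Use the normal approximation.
n = 89 pairs

Sample size formula (paired t-test, normal approximation):
n = ((z_{α/2} + z_β) / d)²

z_{α/2} = 2.241 (for α = 0.025, two-sided)
z_β = 1.341 (for power = 0.91)
d = 0.38

n = ((2.241 + 1.341) / 0.38)²
n = (9.426)²
n ≈ 88.85
Round up to the next whole number: n = 89 pairs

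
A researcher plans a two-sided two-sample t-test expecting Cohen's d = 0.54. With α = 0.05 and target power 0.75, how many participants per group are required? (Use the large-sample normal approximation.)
n = 48 per group

Sample size formula (two-sample t-test, normal approximation):
n = 2 · ((z_{α/2} + z_β) / d)²

z_{α/2} = 1.960 (for α = 0.05, two-sided)
z_β = 0.674 (for power = 0.75)
d = 0.54

n = 2 · ((1.960 + 0.674) / 0.54)²
n = 2 · (4.878)²
n ≈ 47.59
Round up to the next whole number: n = 48 per group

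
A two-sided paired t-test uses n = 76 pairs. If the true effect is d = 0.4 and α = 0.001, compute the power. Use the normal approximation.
Power ≈ 0.58

Power calculation (paired t-test, normal approximation):
z_β = d · √n - z_{α/2}
z_β = 0.4 · √76 - 3.291
z_β = 0.4 · 8.718 - 3.291
z_β = 0.197

Power = Φ(z_β) = Φ(0.197) ≈ 0.578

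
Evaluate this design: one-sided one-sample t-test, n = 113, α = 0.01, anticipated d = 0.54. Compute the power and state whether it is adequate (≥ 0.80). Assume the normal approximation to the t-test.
Power ≈ 1.00; the study is adequately powered (power ≥ 0.80)

Power calculation (one-sample t-test, normal approximation):
z_β = d · √n - z_α
z_β = 0.54 · √113 - 2.326
z_β = 0.54 · 10.630 - 2.326
z_β = 3.414

Power = Φ(z_β) = Φ(3.414) ≈ 1.000

Effect size d = 0.54 is medium by Cohen's convention (0.2/0.5/0.8).

Threshold: power ≥ 0.80 is conventionally adequate.
Power ≈ 1.00 → the study is adequately powered (power ≥ 0.80).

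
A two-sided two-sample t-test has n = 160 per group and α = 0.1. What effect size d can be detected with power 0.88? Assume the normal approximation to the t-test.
d ≈ 0.32

Minimum detectable effect (two-sample t-test, normal approximation):
d = (z_{α/2} + z_β) / √(n/2)
d = (1.645 + 1.175) / √(160/2)
d = 2.820 / 8.944
d ≈ 0.32

By Cohen's convention (0.2 small / 0.5 medium / 0.8 large): small effect.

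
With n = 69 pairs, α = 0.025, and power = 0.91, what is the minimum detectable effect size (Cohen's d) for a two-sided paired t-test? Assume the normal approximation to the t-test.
d ≈ 0.43

Minimum detectable effect (paired t-test, normal approximation):
d = (z_{α/2} + z_β) / √n
d = (2.241 + 1.341) / √69
d = 3.582 / 8.307
d ≈ 0.43

By Cohen's convention (0.2 small / 0.5 medium / 0.8 large): small effect.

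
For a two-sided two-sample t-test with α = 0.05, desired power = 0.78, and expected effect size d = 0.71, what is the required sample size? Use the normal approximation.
n = 30 per group

Sample size formula (two-sample t-test, normal approximation):
n = 2 · ((z_{α/2} + z_β) / d)²

z_{α/2} = 1.960 (for α = 0.05, two-sided)
z_β = 0.772 (for power = 0.78)
d = 0.71

n = 2 · ((1.960 + 0.772) / 0.71)²
n = 2 · (3.848)²
n ≈ 29.61
Round up to the next whole number: n = 30 per group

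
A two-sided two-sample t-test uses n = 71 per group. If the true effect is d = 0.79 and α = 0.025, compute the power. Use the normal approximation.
Power ≈ 0.99

Power calculation (two-sample t-test, normal approximation):
z_β = d · √(n/2) - z_{α/2}
z_β = 0.79 · √(71/2) - 2.241
z_β = 0.79 · 5.958 - 2.241
z_β = 2.466

Power = Φ(z_β) = Φ(2.466) ≈ 0.993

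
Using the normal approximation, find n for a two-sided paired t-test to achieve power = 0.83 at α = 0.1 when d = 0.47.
n = 31 pairs

Sample size formula (paired t-test, normal approximation):
n = ((z_{α/2} + z_β) / d)²

z_{α/2} = 1.645 (for α = 0.1, two-sided)
z_β = 0.954 (for power = 0.83)
d = 0.47

n = ((1.645 + 0.954) / 0.47)²
n = (5.530)²
n ≈ 30.58
Round up to the next whole number: n = 31 pairs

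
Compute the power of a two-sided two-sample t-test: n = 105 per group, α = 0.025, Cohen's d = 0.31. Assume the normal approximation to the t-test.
Power ≈ 0.50

Power calculation (two-sample t-test, normal approximation):
z_β = d · √(n/2) - z_{α/2}
z_β = 0.31 · √(105/2) - 2.241
z_β = 0.31 · 7.246 - 2.241
z_β = 0.005

Power = Φ(z_β) = Φ(0.005) ≈ 0.502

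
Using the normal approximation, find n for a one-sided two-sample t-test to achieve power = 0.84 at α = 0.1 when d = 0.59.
n = 30 per group

Sample size formula (two-sample t-test, normal approximation):
n = 2 · ((z_α + z_β) / d)²

z_α = 1.282 (for α = 0.1, one-sided)
z_β = 0.994 (for power = 0.84)
d = 0.59

n = 2 · ((1.282 + 0.994) / 0.59)²
n = 2 · (3.858)²
n ≈ 29.77
Round up to the next whole number: n = 30 per group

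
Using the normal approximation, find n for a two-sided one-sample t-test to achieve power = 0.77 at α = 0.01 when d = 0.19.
n = 305

Sample size formula (one-sample t-test, normal approximation):
n = ((z_{α/2} + z_β) / d)²

z_{α/2} = 2.576 (for α = 0.01, two-sided)
z_β = 0.739 (for power = 0.77)
d = 0.19

n = ((2.576 + 0.739) / 0.19)²
n = (17.447)²
n ≈ 304.40
Round up to the next whole number: n = 305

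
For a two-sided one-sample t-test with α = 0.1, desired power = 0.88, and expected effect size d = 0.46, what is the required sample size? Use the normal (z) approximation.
n = 38

Sample size formula (one-sample t-test, normal approximation):
n = ((z_{α/2} + z_β) / d)²

z_{α/2} = 1.645 (for α = 0.1, two-sided)
z_β = 1.175 (for power = 0.88)
d = 0.46

n = ((1.645 + 1.175) / 0.46)²
n = (6.130)²
n ≈ 37.58
Round up to the next whole number: n = 38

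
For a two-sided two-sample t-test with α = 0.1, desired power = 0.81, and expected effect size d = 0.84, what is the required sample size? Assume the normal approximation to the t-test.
n = 19 per group

Sample size formula (two-sample t-test, normal approximation):
n = 2 · ((z_{α/2} + z_β) / d)²

z_{α/2} = 1.645 (for α = 0.1, two-sided)
z_β = 0.878 (for power = 0.81)
d = 0.84

n = 2 · ((1.645 + 0.878) / 0.84)²
n = 2 · (3.004)²
n ≈ 18.05
Round up to the next whole number: n = 19 per group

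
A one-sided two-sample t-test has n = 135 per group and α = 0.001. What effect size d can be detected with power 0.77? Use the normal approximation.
d ≈ 0.47

Minimum detectable effect (two-sample t-test, normal approximation):
d = (z_α + z_β) / √(n/2)
d = (3.090 + 0.739) / √(135/2)
d = 3.829 / 8.216
d ≈ 0.47

By Cohen's convention (0.2 small / 0.5 medium / 0.8 large): small effect.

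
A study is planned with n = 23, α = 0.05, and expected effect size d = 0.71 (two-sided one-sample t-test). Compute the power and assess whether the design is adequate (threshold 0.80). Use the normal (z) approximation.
Power ≈ 0.93; the study is adequately powered (power ≥ 0.80)

Power calculation (one-sample t-test, normal approximation):
z_β = d · √n - z_{α/2}
z_β = 0.71 · √23 - 1.960
z_β = 0.71 · 4.796 - 1.960
z_β = 1.445

Power = Φ(z_β) = Φ(1.445) ≈ 0.926

Effect size d = 0.71 is medium by Cohen's convention (0.2/0.5/0.8).

Threshold: power ≥ 0.80 is conventionally adequate.
Power ≈ 0.93 → the study is adequately powered (power ≥ 0.80).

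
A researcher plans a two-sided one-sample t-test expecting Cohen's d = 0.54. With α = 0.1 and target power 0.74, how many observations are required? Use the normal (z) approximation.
n = 18

Sample size formula (one-sample t-test, normal approximation):
n = ((z_{α/2} + z_β) / d)²

z_{α/2} = 1.645 (for α = 0.1, two-sided)
z_β = 0.643 (for power = 0.74)
d = 0.54

n = ((1.645 + 0.643) / 0.54)²
n = (4.237)²
n ≈ 17.95
Round up to the next whole number: n = 18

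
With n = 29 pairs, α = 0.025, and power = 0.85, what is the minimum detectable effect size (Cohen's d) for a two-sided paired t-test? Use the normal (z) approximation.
d ≈ 0.61

Minimum detectable effect (paired t-test, normal approximation):
d = (z_{α/2} + z_β) / √n
d = (2.241 + 1.036) / √29
d = 3.278 / 5.385
d ≈ 0.61

By Cohen's convention (0.2 small / 0.5 medium / 0.8 large): medium effect.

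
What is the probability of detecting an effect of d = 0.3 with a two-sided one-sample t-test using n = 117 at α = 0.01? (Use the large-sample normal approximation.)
Power ≈ 0.75

Power calculation (one-sample t-test, normal approximation):
z_β = d · √n - z_{α/2}
z_β = 0.3 · √117 - 2.576
z_β = 0.3 · 10.817 - 2.576
z_β = 0.669

Power = Φ(z_β) = Φ(0.669) ≈ 0.748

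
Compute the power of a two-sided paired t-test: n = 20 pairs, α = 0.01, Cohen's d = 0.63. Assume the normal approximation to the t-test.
Power ≈ 0.60

Power calculation (paired t-test, normal approximation):
z_β = d · √n - z_{α/2}
z_β = 0.63 · √20 - 2.576
z_β = 0.63 · 4.472 - 2.576
z_β = 0.242

Power = Φ(z_β) = Φ(0.242) ≈ 0.595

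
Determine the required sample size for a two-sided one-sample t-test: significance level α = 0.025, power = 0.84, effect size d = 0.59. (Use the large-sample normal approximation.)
n = 31

Sample size formula (one-sample t-test, normal approximation):
n = ((z_{α/2} + z_β) / d)²

z_{α/2} = 2.241 (for α = 0.025, two-sided)
z_β = 0.994 (for power = 0.84)
d = 0.59

n = ((2.241 + 0.994) / 0.59)²
n = (5.483)²
n ≈ 30.06
Round up to the next whole number: n = 31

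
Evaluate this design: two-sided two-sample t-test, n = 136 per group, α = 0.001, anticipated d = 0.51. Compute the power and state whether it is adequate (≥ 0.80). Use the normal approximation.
Power ≈ 0.82; the study is adequately powered (power ≥ 0.80)

Power calculation (two-sample t-test, normal approximation):
z_β = d · √(n/2) - z_{α/2}
z_β = 0.51 · √(136/2) - 3.291
z_β = 0.51 · 8.246 - 3.291
z_β = 0.915

Power = Φ(z_β) = Φ(0.915) ≈ 0.820

Effect size d = 0.51 is medium by Cohen's convention (0.2/0.5/0.8).

Threshold: power ≥ 0.80 is conventionally adequate.
Power ≈ 0.82 → the study is adequately powered (power ≥ 0.80).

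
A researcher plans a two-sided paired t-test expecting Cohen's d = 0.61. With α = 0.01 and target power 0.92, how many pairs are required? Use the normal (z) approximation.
n = 43 pairs

Sample size formula (paired t-test, normal approximation):
n = ((z_{α/2} + z_β) / d)²

z_{α/2} = 2.576 (for α = 0.01, two-sided)
z_β = 1.405 (for power = 0.92)
d = 0.61

n = ((2.576 + 1.405) / 0.61)²
n = (6.526)²
n ≈ 42.59
Round up to the next whole number: n = 43 pairs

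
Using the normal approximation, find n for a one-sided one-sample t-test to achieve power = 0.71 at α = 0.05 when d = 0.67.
n = 11

Sample size formula (one-sample t-test, normal approximation):
n = ((z_α + z_β) / d)²

z_α = 1.645 (for α = 0.05, one-sided)
z_β = 0.553 (for power = 0.71)
d = 0.67

n = ((1.645 + 0.553) / 0.67)²
n = (3.281)²
n ≈ 10.76
Round up to the next whole number: n = 11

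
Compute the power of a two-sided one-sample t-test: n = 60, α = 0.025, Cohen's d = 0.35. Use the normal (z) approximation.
Power ≈ 0.68

Power calculation (one-sample t-test, normal approximation):
z_β = d · √n - z_{α/2}
z_β = 0.35 · √60 - 2.241
z_β = 0.35 · 7.746 - 2.241
z_β = 0.470

Power = Φ(z_β) = Φ(0.470) ≈ 0.681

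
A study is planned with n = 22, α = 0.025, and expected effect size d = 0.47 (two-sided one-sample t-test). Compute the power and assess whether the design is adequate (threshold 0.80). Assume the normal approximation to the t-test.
Power ≈ 0.49; the study is underpowered (power < 0.80)

Power calculation (one-sample t-test, normal approximation):
z_β = d · √n - z_{α/2}
z_β = 0.47 · √22 - 2.241
z_β = 0.47 · 4.690 - 2.241
z_β = -0.037

Power = Φ(z_β) = Φ(-0.037) ≈ 0.485

Effect size d = 0.47 is small by Cohen's convention (0.2/0.5/0.8).

Threshold: power ≥ 0.80 is conventionally adequate.
Power ≈ 0.49 → the study is underpowered (power < 0.80).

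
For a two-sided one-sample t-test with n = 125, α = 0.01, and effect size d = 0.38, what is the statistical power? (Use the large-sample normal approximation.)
Power ≈ 0.95

Power calculation (one-sample t-test, normal approximation):
z_β = d · √n - z_{α/2}
z_β = 0.38 · √125 - 2.576
z_β = 0.38 · 11.180 - 2.576
z_β = 1.673

Power = Φ(z_β) = Φ(1.673) ≈ 0.953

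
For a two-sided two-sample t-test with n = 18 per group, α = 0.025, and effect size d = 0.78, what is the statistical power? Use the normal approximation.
Power ≈ 0.54

Power calculation (two-sample t-test, normal approximation):
z_β = d · √(n/2) - z_{α/2}
z_β = 0.78 · √(18/2) - 2.241
z_β = 0.78 · 3.000 - 2.241
z_β = 0.099

Power = Φ(z_β) = Φ(0.099) ≈ 0.539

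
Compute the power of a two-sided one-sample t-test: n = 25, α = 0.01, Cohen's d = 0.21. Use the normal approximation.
Power ≈ 0.06

Power calculation (one-sample t-test, normal approximation):
z_β = d · √n - z_{α/2}
z_β = 0.21 · √25 - 2.576
z_β = 0.21 · 5.000 - 2.576
z_β = -1.526

Power = Φ(z_β) = Φ(-1.526) ≈ 0.064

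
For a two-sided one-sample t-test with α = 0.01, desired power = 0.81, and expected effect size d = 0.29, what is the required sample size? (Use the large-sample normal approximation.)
n = 142

Sample size formula (one-sample t-test, normal approximation):
n = ((z_{α/2} + z_β) / d)²

z_{α/2} = 2.576 (for α = 0.01, two-sided)
z_β = 0.878 (for power = 0.81)
d = 0.29

n = ((2.576 + 0.878) / 0.29)²
n = (11.910)²
n ≈ 141.85
Round up to the next whole number: n = 142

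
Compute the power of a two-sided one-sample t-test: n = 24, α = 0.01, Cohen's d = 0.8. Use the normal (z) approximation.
Power ≈ 0.91

Power calculation (one-sample t-test, normal approximation):
z_β = d · √n - z_{α/2}
z_β = 0.8 · √24 - 2.576
z_β = 0.8 · 4.899 - 2.576
z_β = 1.343

Power = Φ(z_β) = Φ(1.343) ≈ 0.910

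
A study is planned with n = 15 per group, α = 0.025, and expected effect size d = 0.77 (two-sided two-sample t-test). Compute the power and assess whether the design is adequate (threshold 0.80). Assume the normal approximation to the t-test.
Power ≈ 0.45; the study is underpowered (power < 0.80)

Power calculation (two-sample t-test, normal approximation):
z_β = d · √(n/2) - z_{α/2}
z_β = 0.77 · √(15/2) - 2.241
z_β = 0.77 · 2.739 - 2.241
z_β = -0.133

Power = Φ(z_β) = Φ(-0.133) ≈ 0.447

Effect size d = 0.77 is medium by Cohen's convention (0.2/0.5/0.8).

Threshold: power ≥ 0.80 is conventionally adequate.
Power ≈ 0.45 → the study is underpowered (power < 0.80).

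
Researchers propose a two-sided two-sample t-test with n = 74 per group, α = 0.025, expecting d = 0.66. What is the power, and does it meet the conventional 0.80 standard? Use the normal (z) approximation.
Power ≈ 0.96; the study is adequately powered (power ≥ 0.80)

Power calculation (two-sample t-test, normal approximation):
z_β = d · √(n/2) - z_{α/2}
z_β = 0.66 · √(74/2) - 2.241
z_β = 0.66 · 6.083 - 2.241
z_β = 1.773

Power = Φ(z_β) = Φ(1.773) ≈ 0.962

Effect size d = 0.66 is medium by Cohen's convention (0.2/0.5/0.8).

Threshold: power ≥ 0.80 is conventionally adequate.
Power ≈ 0.96 → the study is adequately powered (power ≥ 0.80).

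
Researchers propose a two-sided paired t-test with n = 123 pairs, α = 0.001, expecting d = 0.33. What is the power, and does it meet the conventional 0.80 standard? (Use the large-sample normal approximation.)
Power ≈ 0.64; the study is underpowered (power < 0.80)

Power calculation (paired t-test, normal approximation):
z_β = d · √n - z_{α/2}
z_β = 0.33 · √123 - 3.291
z_β = 0.33 · 11.091 - 3.291
z_β = 0.369

Power = Φ(z_β) = Φ(0.369) ≈ 0.644

Effect size d = 0.33 is small by Cohen's convention (0.2/0.5/0.8).

Threshold: power ≥ 0.80 is conventionally adequate.
Power ≈ 0.64 → the study is underpowered (power < 0.80).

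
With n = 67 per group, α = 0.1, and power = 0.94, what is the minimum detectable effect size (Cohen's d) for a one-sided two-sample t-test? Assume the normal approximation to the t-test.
d ≈ 0.49

Minimum detectable effect (two-sample t-test, normal approximation):
d = (z_α + z_β) / √(n/2)
d = (1.282 + 1.555) / √(67/2)
d = 2.836 / 5.788
d ≈ 0.49

By Cohen's convention (0.2 small / 0.5 medium / 0.8 large): small effect.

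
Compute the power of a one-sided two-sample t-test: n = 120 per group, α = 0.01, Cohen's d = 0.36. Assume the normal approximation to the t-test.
Power ≈ 0.68

Power calculation (two-sample t-test, normal approximation):
z_β = d · √(n/2) - z_α
z_β = 0.36 · √(120/2) - 2.326
z_β = 0.36 · 7.746 - 2.326
z_β = 0.462

Power = Φ(z_β) = Φ(0.462) ≈ 0.678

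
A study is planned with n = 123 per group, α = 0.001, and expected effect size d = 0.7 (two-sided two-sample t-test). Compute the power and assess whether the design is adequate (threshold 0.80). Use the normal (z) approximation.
Power ≈ 0.99; the study is adequately powered (power ≥ 0.80)

Power calculation (two-sample t-test, normal approximation):
z_β = d · √(n/2) - z_{α/2}
z_β = 0.7 · √(123/2) - 3.291
z_β = 0.7 · 7.842 - 3.291
z_β = 2.199

Power = Φ(z_β) = Φ(2.199) ≈ 0.986

Effect size d = 0.7 is medium by Cohen's convention (0.2/0.5/0.8).

Threshold: power ≥ 0.80 is conventionally adequate.
Power ≈ 0.99 → the study is adequately powered (power ≥ 0.80).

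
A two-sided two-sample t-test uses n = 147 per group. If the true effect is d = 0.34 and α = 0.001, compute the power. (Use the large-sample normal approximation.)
Power ≈ 0.35

Power calculation (two-sample t-test, normal approximation):
z_β = d · √(n/2) - z_{α/2}
z_β = 0.34 · √(147/2) - 3.291
z_β = 0.34 · 8.573 - 3.291
z_β = -0.376

Power = Φ(z_β) = Φ(-0.376) ≈ 0.354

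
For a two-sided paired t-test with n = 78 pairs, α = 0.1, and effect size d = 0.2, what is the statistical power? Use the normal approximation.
Power ≈ 0.55

Power calculation (paired t-test, normal approximation):
z_β = d · √n - z_{α/2}
z_β = 0.2 · √78 - 1.645
z_β = 0.2 · 8.832 - 1.645
z_β = 0.121

Power = Φ(z_β) = Φ(0.121) ≈ 0.548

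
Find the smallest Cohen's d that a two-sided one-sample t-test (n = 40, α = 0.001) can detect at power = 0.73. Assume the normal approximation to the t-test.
d ≈ 0.62

Minimum detectable effect (one-sample t-test, normal approximation):
d = (z_{α/2} + z_β) / √n
d = (3.291 + 0.613) / √40
d = 3.903 / 6.325
d ≈ 0.62

By Cohen's convention (0.2 small / 0.5 medium / 0.8 large): medium effect.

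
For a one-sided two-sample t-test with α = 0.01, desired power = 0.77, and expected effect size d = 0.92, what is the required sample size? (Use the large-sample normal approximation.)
n = 23 per group

Sample size formula (two-sample t-test, normal approximation):
n = 2 · ((z_α + z_β) / d)²

z_α = 2.326 (for α = 0.01, one-sided)
z_β = 0.739 (for power = 0.77)
d = 0.92

n = 2 · ((2.326 + 0.739) / 0.92)²
n = 2 · (3.332)²
n ≈ 22.20
Round up to the next whole number: n = 23 per group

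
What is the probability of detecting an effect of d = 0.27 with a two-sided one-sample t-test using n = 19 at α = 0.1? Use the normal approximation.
Power ≈ 0.32

Power calculation (one-sample t-test, normal approximation):
z_β = d · √n - z_{α/2}
z_β = 0.27 · √19 - 1.645
z_β = 0.27 · 4.359 - 1.645
z_β = -0.468

Power = Φ(z_β) = Φ(-0.468) ≈ 0.320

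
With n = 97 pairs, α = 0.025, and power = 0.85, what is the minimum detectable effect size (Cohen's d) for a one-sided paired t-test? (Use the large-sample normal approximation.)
d ≈ 0.30

Minimum detectable effect (paired t-test, normal approximation):
d = (z_α + z_β) / √n
d = (1.960 + 1.036) / √97
d = 2.996 / 9.849
d ≈ 0.30

By Cohen's convention (0.2 small / 0.5 medium / 0.8 large): small effect.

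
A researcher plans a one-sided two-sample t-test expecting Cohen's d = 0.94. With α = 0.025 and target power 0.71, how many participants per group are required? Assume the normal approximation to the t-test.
n = 15 per group

Sample size formula (two-sample t-test, normal approximation):
n = 2 · ((z_α + z_β) / d)²

z_α = 1.960 (for α = 0.025, one-sided)
z_β = 0.553 (for power = 0.71)
d = 0.94

n = 2 · ((1.960 + 0.553) / 0.94)²
n = 2 · (2.673)²
n ≈ 14.29
Round up to the next whole number: n = 15 per group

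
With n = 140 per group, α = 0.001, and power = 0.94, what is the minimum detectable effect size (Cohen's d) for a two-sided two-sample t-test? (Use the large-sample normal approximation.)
d ≈ 0.58

Minimum detectable effect (two-sample t-test, normal approximation):
d = (z_{α/2} + z_β) / √(n/2)
d = (3.291 + 1.555) / √(140/2)
d = 4.845 / 8.367
d ≈ 0.58

By Cohen's convention (0.2 small / 0.5 medium / 0.8 large): medium effect.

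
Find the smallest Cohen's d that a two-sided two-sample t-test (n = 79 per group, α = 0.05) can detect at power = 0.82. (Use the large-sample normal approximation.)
d ≈ 0.46

Minimum detectable effect (two-sample t-test, normal approximation):
d = (z_{α/2} + z_β) / √(n/2)
d = (1.960 + 0.915) / √(79/2)
d = 2.875 / 6.285
d ≈ 0.46

By Cohen's convention (0.2 small / 0.5 medium / 0.8 large): small effect.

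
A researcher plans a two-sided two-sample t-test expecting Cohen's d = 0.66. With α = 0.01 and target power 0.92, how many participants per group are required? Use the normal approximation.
n = 73 per group

Sample size formula (two-sample t-test, normal approximation):
n = 2 · ((z_{α/2} + z_β) / d)²

z_{α/2} = 2.576 (for α = 0.01, two-sided)
z_β = 1.405 (for power = 0.92)
d = 0.66

n = 2 · ((2.576 + 1.405) / 0.66)²
n = 2 · (6.032)²
n ≈ 72.77
Round up to the next whole number: n = 73 per group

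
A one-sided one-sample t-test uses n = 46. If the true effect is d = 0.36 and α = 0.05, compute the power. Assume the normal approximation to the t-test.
Power ≈ 0.79

Power calculation (one-sample t-test, normal approximation):
z_β = d · √n - z_α
z_β = 0.36 · √46 - 1.645
z_β = 0.36 · 6.782 - 1.645
z_β = 0.797

Power = Φ(z_β) = Φ(0.797) ≈ 0.787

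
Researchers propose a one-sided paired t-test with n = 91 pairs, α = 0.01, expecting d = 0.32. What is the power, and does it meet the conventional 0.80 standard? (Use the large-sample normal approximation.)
Power ≈ 0.77; the study is underpowered (power < 0.80)

Power calculation (paired t-test, normal approximation):
z_β = d · √n - z_α
z_β = 0.32 · √91 - 2.326
z_β = 0.32 · 9.539 - 2.326
z_β = 0.726

Power = Φ(z_β) = Φ(0.726) ≈ 0.766

Effect size d = 0.32 is small by Cohen's convention (0.2/0.5/0.8).

Threshold: power ≥ 0.80 is conventionally adequate.
Power ≈ 0.77 → the study is underpowered (power < 0.80).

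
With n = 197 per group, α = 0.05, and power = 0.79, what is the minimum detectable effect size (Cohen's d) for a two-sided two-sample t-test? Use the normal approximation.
d ≈ 0.28

Minimum detectable effect (two-sample t-test, normal approximation):
d = (z_{α/2} + z_β) / √(n/2)
d = (1.960 + 0.806) / √(197/2)
d = 2.766 / 9.925
d ≈ 0.28

By Cohen's convention (0.2 small / 0.5 medium / 0.8 large): small effect.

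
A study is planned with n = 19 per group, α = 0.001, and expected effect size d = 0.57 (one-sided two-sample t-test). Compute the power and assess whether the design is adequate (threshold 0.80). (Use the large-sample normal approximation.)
Power ≈ 0.09; the study is underpowered (power < 0.80)

Power calculation (two-sample t-test, normal approximation):
z_β = d · √(n/2) - z_α
z_β = 0.57 · √(19/2) - 3.090
z_β = 0.57 · 3.082 - 3.090
z_β = -1.333

Power = Φ(z_β) = Φ(-1.333) ≈ 0.091

Effect size d = 0.57 is medium by Cohen's convention (0.2/0.5/0.8).

Threshold: power ≥ 0.80 is conventionally adequate.
Power ≈ 0.09 → the study is underpowered (power < 0.80).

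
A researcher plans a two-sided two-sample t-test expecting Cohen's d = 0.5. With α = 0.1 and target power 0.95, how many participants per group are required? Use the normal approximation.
n = 87 per group

Sample size formula (two-sample t-test, normal approximation):
n = 2 · ((z_{α/2} + z_β) / d)²

z_{α/2} = 1.645 (for α = 0.1, two-sided)
z_β = 1.645 (for power = 0.95)
d = 0.5

n = 2 · ((1.645 + 1.645) / 0.5)²
n = 2 · (6.580)²
n ≈ 86.59
Round up to the next whole number: n = 87 per group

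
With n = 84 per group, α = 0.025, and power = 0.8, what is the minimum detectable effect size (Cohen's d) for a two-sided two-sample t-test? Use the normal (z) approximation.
d ≈ 0.48

Minimum detectable effect (two-sample t-test, normal approximation):
d = (z_{α/2} + z_β) / √(n/2)
d = (2.241 + 0.842) / √(84/2)
d = 3.083 / 6.481
d ≈ 0.48

By Cohen's convention (0.2 small / 0.5 medium / 0.8 large): small effect.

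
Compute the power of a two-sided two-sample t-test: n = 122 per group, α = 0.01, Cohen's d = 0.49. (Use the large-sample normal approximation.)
Power ≈ 0.89

Power calculation (two-sample t-test, normal approximation):
z_β = d · √(n/2) - z_{α/2}
z_β = 0.49 · √(122/2) - 2.576
z_β = 0.49 · 7.810 - 2.576
z_β = 1.251

Power = Φ(z_β) = Φ(1.251) ≈ 0.895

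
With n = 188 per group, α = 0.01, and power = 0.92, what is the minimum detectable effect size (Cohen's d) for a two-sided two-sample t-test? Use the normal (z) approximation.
d ≈ 0.41

Minimum detectable effect (two-sample t-test, normal approximation):
d = (z_{α/2} + z_β) / √(n/2)
d = (2.576 + 1.405) / √(188/2)
d = 3.981 / 9.695
d ≈ 0.41

By Cohen's convention (0.2 small / 0.5 medium / 0.8 large): small effect.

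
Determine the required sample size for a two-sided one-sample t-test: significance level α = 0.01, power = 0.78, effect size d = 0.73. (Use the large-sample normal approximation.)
n = 22

Sample size formula (one-sample t-test, normal approximation):
n = ((z_{α/2} + z_β) / d)²

z_{α/2} = 2.576 (for α = 0.01, two-sided)
z_β = 0.772 (for power = 0.78)
d = 0.73

n = ((2.576 + 0.772) / 0.73)²
n = (4.586)²
n ≈ 21.03
Round up to the next whole number: n = 22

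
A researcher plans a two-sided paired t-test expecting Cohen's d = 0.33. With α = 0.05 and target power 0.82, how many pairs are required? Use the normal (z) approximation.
n = 76 pairs

Sample size formula (paired t-test, normal approximation):
n = ((z_{α/2} + z_β) / d)²

z_{α/2} = 1.960 (for α = 0.05, two-sided)
z_β = 0.915 (for power = 0.82)
d = 0.33

n = ((1.960 + 0.915) / 0.33)²
n = (8.712)²
n ≈ 75.90
Round up to the next whole number: n = 76 pairs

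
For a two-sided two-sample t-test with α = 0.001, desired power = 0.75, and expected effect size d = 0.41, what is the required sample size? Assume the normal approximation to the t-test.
n = 188 per group

Sample size formula (two-sample t-test, normal approximation):
n = 2 · ((z_{α/2} + z_β) / d)²

z_{α/2} = 3.291 (for α = 0.001, two-sided)
z_β = 0.674 (for power = 0.75)
d = 0.41

n = 2 · ((3.291 + 0.674) / 0.41)²
n = 2 · (9.671)²
n ≈ 187.06
Round up to the next whole number: n = 188 per group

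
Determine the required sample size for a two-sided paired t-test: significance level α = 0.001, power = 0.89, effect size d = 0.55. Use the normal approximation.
n = 68 pairs

Sample size formula (paired t-test, normal approximation):
n = ((z_{α/2} + z_β) / d)²

z_{α/2} = 3.291 (for α = 0.001, two-sided)
z_β = 1.227 (for power = 0.89)
d = 0.55

n = ((3.291 + 1.227) / 0.55)²
n = (8.215)²
n ≈ 67.49
Round up to the next whole number: n = 68 pairs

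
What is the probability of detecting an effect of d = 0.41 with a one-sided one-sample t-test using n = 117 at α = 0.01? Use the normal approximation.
Power ≈ 0.98

Power calculation (one-sample t-test, normal approximation):
z_β = d · √n - z_α
z_β = 0.41 · √117 - 2.326
z_β = 0.41 · 10.817 - 2.326
z_β = 2.108

Power = Φ(z_β) = Φ(2.108) ≈ 0.983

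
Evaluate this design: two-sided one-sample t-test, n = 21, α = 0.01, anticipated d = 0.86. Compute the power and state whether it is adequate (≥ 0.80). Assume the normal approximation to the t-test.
Power ≈ 0.91; the study is adequately powered (power ≥ 0.80)

Power calculation (one-sample t-test, normal approximation):
z_β = d · √n - z_{α/2}
z_β = 0.86 · √21 - 2.576
z_β = 0.86 · 4.583 - 2.576
z_β = 1.365

Power = Φ(z_β) = Φ(1.365) ≈ 0.914

Effect size d = 0.86 is large by Cohen's convention (0.2/0.5/0.8).

Threshold: power ≥ 0.80 is conventionally adequate.
Power ≈ 0.91 → the study is adequately powered (power ≥ 0.80).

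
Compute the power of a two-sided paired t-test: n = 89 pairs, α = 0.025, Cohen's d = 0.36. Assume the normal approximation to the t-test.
Power ≈ 0.88

Power calculation (paired t-test, normal approximation):
z_β = d · √n - z_{α/2}
z_β = 0.36 · √89 - 2.241
z_β = 0.36 · 9.434 - 2.241
z_β = 1.155

Power = Φ(z_β) = Φ(1.155) ≈ 0.876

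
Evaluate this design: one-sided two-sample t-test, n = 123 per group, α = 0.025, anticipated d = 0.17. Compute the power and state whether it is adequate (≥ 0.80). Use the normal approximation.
Power ≈ 0.27; the study is underpowered (power < 0.80)

Power calculation (two-sample t-test, normal approximation):
z_β = d · √(n/2) - z_α
z_β = 0.17 · √(123/2) - 1.960
z_β = 0.17 · 7.842 - 1.960
z_β = -0.627

Power = Φ(z_β) = Φ(-0.627) ≈ 0.265

Effect size d = 0.17 is very small by Cohen's convention (0.2/0.5/0.8).

Threshold: power ≥ 0.80 is conventionally adequate.
Power ≈ 0.27 → the study is underpowered (power < 0.80).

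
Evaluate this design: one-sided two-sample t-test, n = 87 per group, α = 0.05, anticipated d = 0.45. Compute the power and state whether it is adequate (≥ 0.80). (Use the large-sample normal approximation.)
Power ≈ 0.91; the study is adequately powered (power ≥ 0.80)

Power calculation (two-sample t-test, normal approximation):
z_β = d · √(n/2) - z_α
z_β = 0.45 · √(87/2) - 1.645
z_β = 0.45 · 6.595 - 1.645
z_β = 1.323

Power = Φ(z_β) = Φ(1.323) ≈ 0.907

Effect size d = 0.45 is small by Cohen's convention (0.2/0.5/0.8).

Threshold: power ≥ 0.80 is conventionally adequate.
Power ≈ 0.91 → the study is adequately powered (power ≥ 0.80).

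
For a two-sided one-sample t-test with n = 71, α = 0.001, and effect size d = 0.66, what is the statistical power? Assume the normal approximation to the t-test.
Power ≈ 0.99

Power calculation (one-sample t-test, normal approximation):
z_β = d · √n - z_{α/2}
z_β = 0.66 · √71 - 3.291
z_β = 0.66 · 8.426 - 3.291
z_β = 2.271

Power = Φ(z_β) = Φ(2.271) ≈ 0.988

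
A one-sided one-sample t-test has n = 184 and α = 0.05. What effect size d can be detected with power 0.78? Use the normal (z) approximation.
d ≈ 0.18

Minimum detectable effect (one-sample t-test, normal approximation):
d = (z_α + z_β) / √n
d = (1.645 + 0.772) / √184
d = 2.417 / 13.565
d ≈ 0.18

By Cohen's convention (0.2 small / 0.5 medium / 0.8 large): very small effect.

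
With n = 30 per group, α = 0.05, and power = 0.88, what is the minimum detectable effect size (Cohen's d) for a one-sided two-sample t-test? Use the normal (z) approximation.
d ≈ 0.73

Minimum detectable effect (two-sample t-test, normal approximation):
d = (z_α + z_β) / √(n/2)
d = (1.645 + 1.175) / √(30/2)
d = 2.820 / 3.873
d ≈ 0.73

By Cohen's convention (0.2 small / 0.5 medium / 0.8 large): medium effect.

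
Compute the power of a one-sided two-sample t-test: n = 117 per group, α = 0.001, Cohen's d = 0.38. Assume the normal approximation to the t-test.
Power ≈ 0.43

Power calculation (two-sample t-test, normal approximation):
z_β = d · √(n/2) - z_α
z_β = 0.38 · √(117/2) - 3.090
z_β = 0.38 · 7.649 - 3.090
z_β = -0.184

Power = Φ(z_β) = Φ(-0.184) ≈ 0.427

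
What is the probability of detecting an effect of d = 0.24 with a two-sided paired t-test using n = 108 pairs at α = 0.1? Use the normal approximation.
Power ≈ 0.80

Power calculation (paired t-test, normal approximation):
z_β = d · √n - z_{α/2}
z_β = 0.24 · √108 - 1.645
z_β = 0.24 · 10.392 - 1.645
z_β = 0.849

Power = Φ(z_β) = Φ(0.849) ≈ 0.802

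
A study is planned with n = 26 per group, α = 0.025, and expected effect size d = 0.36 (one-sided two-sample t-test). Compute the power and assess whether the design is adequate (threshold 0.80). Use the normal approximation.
Power ≈ 0.25; the study is underpowered (power < 0.80)

Power calculation (two-sample t-test, normal approximation):
z_β = d · √(n/2) - z_α
z_β = 0.36 · √(26/2) - 1.960
z_β = 0.36 · 3.606 - 1.960
z_β = -0.662

Power = Φ(z_β) = Φ(-0.662) ≈ 0.254

Effect size d = 0.36 is small by Cohen's convention (0.2/0.5/0.8).

Threshold: power ≥ 0.80 is conventionally adequate.
Power ≈ 0.25 → the study is underpowered (power < 0.80).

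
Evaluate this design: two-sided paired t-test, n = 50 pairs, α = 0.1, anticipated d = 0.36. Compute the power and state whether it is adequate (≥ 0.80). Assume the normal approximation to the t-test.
Power ≈ 0.82; the study is adequately powered (power ≥ 0.80)

Power calculation (paired t-test, normal approximation):
z_β = d · √n - z_{α/2}
z_β = 0.36 · √50 - 1.645
z_β = 0.36 · 7.071 - 1.645
z_β = 0.901

Power = Φ(z_β) = Φ(0.901) ≈ 0.816

Effect size d = 0.36 is small by Cohen's convention (0.2/0.5/0.8).

Threshold: power ≥ 0.80 is conventionally adequate.
Power ≈ 0.82 → the study is adequately powered (power ≥ 0.80).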